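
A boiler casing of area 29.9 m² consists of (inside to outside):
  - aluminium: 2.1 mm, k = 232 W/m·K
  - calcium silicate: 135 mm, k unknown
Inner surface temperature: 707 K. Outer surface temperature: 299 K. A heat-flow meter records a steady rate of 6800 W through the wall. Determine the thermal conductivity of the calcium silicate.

k ≈ 0.0753 W/(m·K)

Series thermal resistances:
R_aluminium = L/(kA) = 0.0021/(232×29.9) = 3.027×10^-7 K/W
Sum of known resistances R_other = 3.027×10^-7 K/W
Total R = ΔT/Q = 408/6800 = 0.06 K/W
R_calcium silicate = R_total − R_other = 0.06 K/W
k = L/(R·A) = 0.135/(0.06×29.9)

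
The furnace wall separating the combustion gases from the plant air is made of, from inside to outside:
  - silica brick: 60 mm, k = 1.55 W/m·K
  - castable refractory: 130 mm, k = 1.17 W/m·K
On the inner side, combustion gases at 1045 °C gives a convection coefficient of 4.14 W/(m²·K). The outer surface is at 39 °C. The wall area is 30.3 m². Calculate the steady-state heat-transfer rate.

Q ≈ 77900 W

Series thermal resistances:
R_inner film = 1/(h_i·A) = 1/(4.14×30.3) = 0.007972 K/W
R_silica brick = L/(kA) = 0.06/(1.55×30.3) = 0.001278 K/W
R_castable refractory = L/(kA) = 0.13/(1.17×30.3) = 0.003667 K/W
R_total = 0.01292 K/W
Q = ΔT / R_total = 1006 / 0.01292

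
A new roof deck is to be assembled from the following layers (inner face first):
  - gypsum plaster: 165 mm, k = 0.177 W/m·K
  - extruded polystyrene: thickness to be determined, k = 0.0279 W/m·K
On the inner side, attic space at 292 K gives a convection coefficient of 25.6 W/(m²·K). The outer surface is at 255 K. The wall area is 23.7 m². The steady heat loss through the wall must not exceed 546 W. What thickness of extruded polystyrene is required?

Using the resistance-network approach (series):
R_inner film = 1/(h_i·A) = 1/(25.6×23.7) = 0.001648 K/W
R_gypsum plaster = L/(kA) = 0.165/(0.177×23.7) = 0.03933 K/W
Sum of the known resistances R_other = 0.04098 K/W
Required total resistance R_tot = ΔT/Q_allow = 37/546 = 0.06777 K/W
R_extruded polystyrene = R_tot − R_other = 0.02678 K/W
L = R·k·A = 0.02678×0.0279×23.7

L ≈ 17.7 mm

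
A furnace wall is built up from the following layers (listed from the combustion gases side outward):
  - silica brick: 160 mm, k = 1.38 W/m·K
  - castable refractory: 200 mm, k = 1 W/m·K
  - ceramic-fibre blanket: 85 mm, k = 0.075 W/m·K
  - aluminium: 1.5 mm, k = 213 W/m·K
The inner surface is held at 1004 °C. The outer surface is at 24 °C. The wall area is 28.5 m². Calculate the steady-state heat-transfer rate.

Q ≈ 19300 W

Series thermal resistances:
R_silica brick = L/(kA) = 0.16/(1.38×28.5) = 0.004068 K/W
R_castable refractory = L/(kA) = 0.2/(1×28.5) = 0.007018 K/W
R_ceramic-fibre blanket = L/(kA) = 0.085/(0.075×28.5) = 0.03977 K/W
R_aluminium = L/(kA) = 0.0015/(213×28.5) = 2.471×10^-7 K/W
R_total = 0.05085 K/W
Q = ΔT / R_total = 980 / 0.05085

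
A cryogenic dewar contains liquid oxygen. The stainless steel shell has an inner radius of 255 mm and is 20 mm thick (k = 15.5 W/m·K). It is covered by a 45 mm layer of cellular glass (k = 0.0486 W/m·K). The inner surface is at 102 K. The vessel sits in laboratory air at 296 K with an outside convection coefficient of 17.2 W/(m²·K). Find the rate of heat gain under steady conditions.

Q ≈ 219 W

Spherical conduction: R = (1/r_in − 1/r_out)/(4πk) per layer; series-sum.
R_stainless steel shell = (1/0.255 − 1/0.275)/(4π×15.5) = 0.001464 K/W
R_cellular glass = (1/0.275 − 1/0.32)/(4π×0.0486) = 0.8373 K/W
R_outer film = 1/(h·4πr_o²) = 1/(17.2×4π×0.32²) = 0.04518 K/W
R_total = 0.884 K/W
Q = ΔT/R_total = 194/0.884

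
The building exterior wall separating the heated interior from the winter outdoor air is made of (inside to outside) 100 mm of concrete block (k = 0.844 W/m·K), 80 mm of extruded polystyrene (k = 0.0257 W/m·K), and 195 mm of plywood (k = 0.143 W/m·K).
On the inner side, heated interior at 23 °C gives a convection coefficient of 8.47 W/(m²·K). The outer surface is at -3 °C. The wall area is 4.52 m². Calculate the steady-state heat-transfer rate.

Q ≈ 24.9 W

Using the resistance-network approach (series):
R_inner film = 1/(h_i·A) = 1/(8.47×4.52) = 0.02612 K/W
R_concrete block = L/(kA) = 0.1/(0.844×4.52) = 0.02621 K/W
R_extruded polystyrene = L/(kA) = 0.08/(0.0257×4.52) = 0.6887 K/W
R_plywood = L/(kA) = 0.195/(0.143×4.52) = 0.3017 K/W
R_total = 1.043 K/W
Q = ΔT / R_total = 26 / 1.043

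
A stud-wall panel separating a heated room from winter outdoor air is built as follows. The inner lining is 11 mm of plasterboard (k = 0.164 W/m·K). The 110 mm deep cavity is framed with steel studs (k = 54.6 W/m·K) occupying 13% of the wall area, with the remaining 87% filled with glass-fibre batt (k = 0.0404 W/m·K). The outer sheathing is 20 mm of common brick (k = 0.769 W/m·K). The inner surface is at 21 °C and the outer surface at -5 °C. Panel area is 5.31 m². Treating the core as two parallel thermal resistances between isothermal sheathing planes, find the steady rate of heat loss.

Q ≈ 1270 W

Sheathing layers in series; stud and cavity paths in parallel between them.
R_inner = 0.011/(0.164×5.31) = 0.01263 K/W
R_stud  = 0.11/(54.6×0.13×5.31) = 0.002919 K/W
R_cav   = 0.11/(0.0404×0.87×5.31) = 0.5894 K/W
1/R_core = 1/R_stud + 1/R_cav → R_core = 0.002904 K/W
R_outer = 0.02/(0.769×5.31) = 0.004898 K/W
R_total = 0.02043 K/W
Q = ΔT/R_total = 26/0.02043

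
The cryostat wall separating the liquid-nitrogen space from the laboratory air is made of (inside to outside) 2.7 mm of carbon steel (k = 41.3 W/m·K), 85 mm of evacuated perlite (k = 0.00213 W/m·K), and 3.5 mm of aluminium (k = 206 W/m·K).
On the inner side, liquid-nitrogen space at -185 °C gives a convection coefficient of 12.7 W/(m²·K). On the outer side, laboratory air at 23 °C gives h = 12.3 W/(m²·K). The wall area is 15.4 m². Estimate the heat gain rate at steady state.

Treating each layer as a thermal resistance in series:
R_inner film = 1/(h_i·A) = 1/(12.7×15.4) = 0.005113 K/W
R_carbon steel = L/(kA) = 0.0027/(41.3×15.4) = 4.245×10^-6 K/W
R_evacuated perlite = L/(kA) = 0.085/(0.00213×15.4) = 2.591 K/W
R_aluminium = L/(kA) = 0.0035/(206×15.4) = 1.103×10^-6 K/W
R_outer film = 1/(h_o·A) = 1/(12.3×15.4) = 0.005279 K/W
R_total = 2.602 K/W
Q = ΔT / R_total = 208 / 2.602

Q ≈ 79.9 W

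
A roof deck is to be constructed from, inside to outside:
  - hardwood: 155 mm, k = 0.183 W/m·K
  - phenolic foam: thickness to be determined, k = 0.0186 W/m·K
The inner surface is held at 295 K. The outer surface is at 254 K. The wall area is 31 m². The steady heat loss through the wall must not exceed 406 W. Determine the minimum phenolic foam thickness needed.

L ≈ 42.5 mm

Treating each layer as a thermal resistance in series:
R_hardwood = L/(kA) = 0.155/(0.183×31) = 0.02732 K/W
Sum of the known resistances R_other = 0.02732 K/W
Required total resistance R_tot = ΔT/Q_allow = 41/406 = 0.101 K/W
R_phenolic foam = R_tot − R_other = 0.07366 K/W
L = R·k·A = 0.07366×0.0186×31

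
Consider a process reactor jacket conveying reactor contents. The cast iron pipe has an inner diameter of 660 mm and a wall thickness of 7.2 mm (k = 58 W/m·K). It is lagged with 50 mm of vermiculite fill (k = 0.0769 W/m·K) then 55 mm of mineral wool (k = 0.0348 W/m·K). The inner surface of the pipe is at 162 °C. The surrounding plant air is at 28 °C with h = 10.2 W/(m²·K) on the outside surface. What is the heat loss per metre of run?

q′ ≈ 144 W/m

Treating each annulus and film as a series resistance:
R_cast iron pipe wall = ln(337.2/330)/(2π×58×1) = 5.923×10^-5 K/W
R_vermiculite fill = ln(387.2/337.2)/(2π×0.0769×1) = 0.2862 K/W
R_mineral wool = ln(442.2/387.2)/(2π×0.0348×1) = 0.6074 K/W
R_outer film = 1/(h_o·2πr_oL) = 1/(10.2×2π×0.4422×1) = 0.03529 K/W
R_total = 0.9289 K/W
Q = ΔT/R_total = 134/0.9289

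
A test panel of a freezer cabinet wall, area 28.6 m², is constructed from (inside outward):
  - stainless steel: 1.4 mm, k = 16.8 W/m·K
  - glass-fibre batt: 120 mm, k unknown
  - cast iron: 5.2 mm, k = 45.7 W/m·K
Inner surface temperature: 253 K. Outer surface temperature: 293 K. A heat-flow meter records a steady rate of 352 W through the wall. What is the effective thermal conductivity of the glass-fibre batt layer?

Thermal resistances in series:
R_stainless steel = L/(kA) = 0.0014/(16.8×28.6) = 2.914×10^-6 K/W
R_cast iron = L/(kA) = 0.0052/(45.7×28.6) = 3.979×10^-6 K/W
Sum of known resistances R_other = 6.892×10^-6 K/W
Total R = ΔT/Q = 40/352 = 0.1136 K/W
R_glass-fibre batt = R_total − R_other = 0.1136 K/W
k = L/(R·A) = 0.12/(0.1136×28.6)

k ≈ 0.0369 W/(m·K)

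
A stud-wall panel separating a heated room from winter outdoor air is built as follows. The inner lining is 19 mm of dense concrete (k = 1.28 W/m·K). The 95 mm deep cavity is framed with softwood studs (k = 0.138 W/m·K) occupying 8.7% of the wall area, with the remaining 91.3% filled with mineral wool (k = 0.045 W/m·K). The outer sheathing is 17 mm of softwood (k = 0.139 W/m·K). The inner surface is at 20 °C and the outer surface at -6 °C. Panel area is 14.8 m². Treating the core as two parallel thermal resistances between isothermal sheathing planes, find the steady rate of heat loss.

Sheathing layers in series; stud and cavity paths in parallel between them.
R_inner = 0.019/(1.28×14.8) = 0.001003 K/W
R_stud  = 0.095/(0.138×0.087×14.8) = 0.5346 K/W
R_cav   = 0.095/(0.045×0.913×14.8) = 0.1562 K/W
1/R_core = 1/R_stud + 1/R_cav → R_core = 0.1209 K/W
R_outer = 0.017/(0.139×14.8) = 0.008264 K/W
R_total = 0.1302 K/W
Q = ΔT/R_total = 26/0.1302

Q ≈ 200 W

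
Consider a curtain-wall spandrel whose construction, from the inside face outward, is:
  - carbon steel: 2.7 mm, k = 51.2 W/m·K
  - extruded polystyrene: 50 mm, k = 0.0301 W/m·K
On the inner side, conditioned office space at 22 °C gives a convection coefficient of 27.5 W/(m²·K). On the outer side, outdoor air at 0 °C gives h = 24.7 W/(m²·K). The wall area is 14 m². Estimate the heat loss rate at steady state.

Q ≈ 177 W

Series thermal resistances:
R_inner film = 1/(h_i·A) = 1/(27.5×14) = 0.002597 K/W
R_carbon steel = L/(kA) = 0.0027/(51.2×14) = 3.767×10^-6 K/W
R_extruded polystyrene = L/(kA) = 0.05/(0.0301×14) = 0.1187 K/W
R_outer film = 1/(h_o·A) = 1/(24.7×14) = 0.002892 K/W
R_total = 0.1241 K/W
Q = ΔT / R_total = 22 / 0.1241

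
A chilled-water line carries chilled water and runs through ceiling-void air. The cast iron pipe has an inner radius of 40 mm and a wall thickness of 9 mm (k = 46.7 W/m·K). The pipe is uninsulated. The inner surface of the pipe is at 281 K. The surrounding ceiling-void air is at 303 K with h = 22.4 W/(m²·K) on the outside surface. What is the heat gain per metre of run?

For a radial system each layer contributes R = ln(r_out/r_in)/(2πkL); films add R = 1/(hA).
R_cast iron pipe wall = ln(49/40)/(2π×46.7×1) = 6.916×10^-4 K/W
R_outer film = 1/(h_o·2πr_oL) = 1/(22.4×2π×0.049×1) = 0.145 K/W
R_total = 0.1457 K/W
Q = ΔT/R_total = 22/0.1457

q′ ≈ 151 W/m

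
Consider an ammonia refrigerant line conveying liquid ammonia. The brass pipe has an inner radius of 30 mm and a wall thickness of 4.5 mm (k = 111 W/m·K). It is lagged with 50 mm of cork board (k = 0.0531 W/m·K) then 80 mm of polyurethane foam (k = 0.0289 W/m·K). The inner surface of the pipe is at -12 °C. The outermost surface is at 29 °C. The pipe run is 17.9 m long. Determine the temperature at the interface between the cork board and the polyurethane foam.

For a radial system each layer contributes R = ln(r_out/r_in)/(2πkL); films add R = 1/(hA).
R_brass pipe wall = ln(34.5/30)/(2π×111×17.9) = 1.12×10^-5 K/W
R_cork board = ln(84.5/34.5)/(2π×0.0531×17.9) = 0.15 K/W
R_polyurethane foam = ln(164.5/84.5)/(2π×0.0289×17.9) = 0.2049 K/W
R_total = 0.355 K/W
Q = ΔT/R_total = 41/0.355
Q = 116 W
T_interface = T_inner + Q·ΣR(inner→interface) = -12 + 116×0.15

T ≈ 5.33 °C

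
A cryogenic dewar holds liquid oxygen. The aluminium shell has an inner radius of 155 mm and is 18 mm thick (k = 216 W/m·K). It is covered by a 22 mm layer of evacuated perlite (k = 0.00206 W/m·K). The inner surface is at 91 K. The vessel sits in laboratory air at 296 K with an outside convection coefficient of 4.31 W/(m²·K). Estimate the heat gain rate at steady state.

Radial (spherical) resistances in series:
R_aluminium shell = (1/0.155 − 1/0.173)/(4π×216) = 2.473×10^-4 K/W
R_evacuated perlite = (1/0.173 − 1/0.195)/(4π×0.00206) = 25.19 K/W
R_outer film = 1/(h·4πr_o²) = 1/(4.31×4π×0.195²) = 0.4856 K/W
R_total = 25.68 K/W
Q = ΔT/R_total = 205/25.68

Q ≈ 7.98 W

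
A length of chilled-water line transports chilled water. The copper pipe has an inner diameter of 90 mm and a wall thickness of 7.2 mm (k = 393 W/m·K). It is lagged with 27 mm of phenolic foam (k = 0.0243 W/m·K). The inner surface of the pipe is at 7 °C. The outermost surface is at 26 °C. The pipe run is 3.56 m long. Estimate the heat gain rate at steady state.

Per-layer cylindrical resistances, series-summed:
R_copper pipe wall = ln(52.2/45)/(2π×393×3.56) = 1.688×10^-5 K/W
R_phenolic foam = ln(79.2/52.2)/(2π×0.0243×3.56) = 0.767 K/W
R_total = 0.767 K/W
Q = ΔT/R_total = 19/0.767

Q ≈ 24.8 W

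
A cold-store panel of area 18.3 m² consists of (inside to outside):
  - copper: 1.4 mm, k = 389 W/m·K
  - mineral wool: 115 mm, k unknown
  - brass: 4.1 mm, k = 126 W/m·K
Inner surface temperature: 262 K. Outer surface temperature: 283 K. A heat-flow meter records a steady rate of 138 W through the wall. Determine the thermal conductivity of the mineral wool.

Model the wall as resistances in series:
R_copper = L/(kA) = 0.0014/(389×18.3) = 1.967×10^-7 K/W
R_brass = L/(kA) = 0.0041/(126×18.3) = 1.778×10^-6 K/W
Sum of known resistances R_other = 1.975×10^-6 K/W
Total R = ΔT/Q = 21/138 = 0.1522 K/W
R_mineral wool = R_total − R_other = 0.1522 K/W
k = L/(R·A) = 0.115/(0.1522×18.3)

k ≈ 0.0413 W/(m·K)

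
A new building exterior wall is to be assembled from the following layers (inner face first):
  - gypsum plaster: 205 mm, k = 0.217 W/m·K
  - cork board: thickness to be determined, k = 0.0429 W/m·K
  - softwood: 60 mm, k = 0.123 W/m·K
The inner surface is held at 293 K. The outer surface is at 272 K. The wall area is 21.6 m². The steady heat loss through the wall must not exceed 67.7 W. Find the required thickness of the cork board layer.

L ≈ 226 mm

Using the resistance-network approach (series):
R_gypsum plaster = L/(kA) = 0.205/(0.217×21.6) = 0.04374 K/W
R_softwood = L/(kA) = 0.06/(0.123×21.6) = 0.02258 K/W
Sum of the known resistances R_other = 0.06632 K/W
Required total resistance R_tot = ΔT/Q_allow = 21/67.7 = 0.3102 K/W
R_cork board = R_tot − R_other = 0.2439 K/W
L = R·k·A = 0.2439×0.0429×21.6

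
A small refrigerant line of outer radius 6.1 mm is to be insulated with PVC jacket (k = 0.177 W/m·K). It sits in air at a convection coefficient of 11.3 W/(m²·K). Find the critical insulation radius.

r_cr ≈ 15.7 mm

For a cylinder r_cr = k/h = 0.177/11.3
r_cr = 15.7 mm; since the bare radius (6.1 mm) is below r_cr, adding a thin layer of insulation will *increase* heat loss.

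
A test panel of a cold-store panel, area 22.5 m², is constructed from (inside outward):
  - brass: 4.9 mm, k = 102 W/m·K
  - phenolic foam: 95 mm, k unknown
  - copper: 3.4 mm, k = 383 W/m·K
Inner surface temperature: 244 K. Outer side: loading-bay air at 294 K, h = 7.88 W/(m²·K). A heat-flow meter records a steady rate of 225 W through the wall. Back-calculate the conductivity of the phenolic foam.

k ≈ 0.0195 W/(m·K)

Model the wall as resistances in series:
R_brass = L/(kA) = 0.0049/(102×22.5) = 2.135×10^-6 K/W
R_copper = L/(kA) = 0.0034/(383×22.5) = 3.945×10^-7 K/W
R_outer film = 1/(h_o·A) = 1/(7.88×22.5) = 0.00564 K/W
Sum of known resistances R_other = 0.005643 K/W
Total R = ΔT/Q = 50/225 = 0.2222 K/W
R_phenolic foam = R_total − R_other = 0.2166 K/W
k = L/(R·A) = 0.095/(0.2166×22.5)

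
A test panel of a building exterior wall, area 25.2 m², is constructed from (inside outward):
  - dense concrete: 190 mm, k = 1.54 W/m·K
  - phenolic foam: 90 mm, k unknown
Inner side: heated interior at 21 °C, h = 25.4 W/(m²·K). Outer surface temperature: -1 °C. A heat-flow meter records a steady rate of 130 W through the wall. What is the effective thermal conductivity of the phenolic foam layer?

k ≈ 0.0219 W/(m·K)

Thermal resistances in series:
R_inner film = 1/(h_i·A) = 1/(25.4×25.2) = 0.001562 K/W
R_dense concrete = L/(kA) = 0.19/(1.54×25.2) = 0.004896 K/W
Sum of known resistances R_other = 0.006458 K/W
Total R = ΔT/Q = 22/130 = 0.1692 K/W
R_phenolic foam = R_total − R_other = 0.1628 K/W
k = L/(R·A) = 0.09/(0.1628×25.2)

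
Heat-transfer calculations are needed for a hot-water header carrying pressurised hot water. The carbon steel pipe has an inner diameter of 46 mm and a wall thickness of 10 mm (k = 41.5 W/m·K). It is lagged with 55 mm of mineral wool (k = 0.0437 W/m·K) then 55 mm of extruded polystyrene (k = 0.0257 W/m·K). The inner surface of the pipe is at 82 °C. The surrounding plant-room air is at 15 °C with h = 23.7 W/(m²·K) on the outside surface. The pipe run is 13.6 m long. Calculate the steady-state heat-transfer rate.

Radial resistances (cylindrical: R_cond = ln(r_o/r_i)/(2πkL), R_conv = 1/(h·2πrL)):
R_carbon steel pipe wall = ln(33/23)/(2π×41.5×13.6) = 1.018×10^-4 K/W
R_mineral wool = ln(88/33)/(2π×0.0437×13.6) = 0.2627 K/W
R_extruded polystyrene = ln(143/88)/(2π×0.0257×13.6) = 0.2211 K/W
R_outer film = 1/(h_o·2πr_oL) = 1/(23.7×2π×0.143×13.6) = 0.003453 K/W
R_total = 0.4873 K/W
Q = ΔT/R_total = 67/0.4873

Q ≈ 137 W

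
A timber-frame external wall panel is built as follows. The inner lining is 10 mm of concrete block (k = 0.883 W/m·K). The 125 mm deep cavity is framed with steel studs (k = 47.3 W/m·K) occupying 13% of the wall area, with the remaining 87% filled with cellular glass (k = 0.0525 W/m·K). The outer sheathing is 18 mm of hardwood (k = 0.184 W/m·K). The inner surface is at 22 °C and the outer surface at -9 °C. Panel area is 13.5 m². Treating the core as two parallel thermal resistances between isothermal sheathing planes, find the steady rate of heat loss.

Q ≈ 3240 W

Sheathing layers in series; stud and cavity paths in parallel between them.
R_inner = 0.01/(0.883×13.5) = 8.389×10^-4 K/W
R_stud  = 0.125/(47.3×0.13×13.5) = 0.001506 K/W
R_cav   = 0.125/(0.0525×0.87×13.5) = 0.2027 K/W
1/R_core = 1/R_stud + 1/R_cav → R_core = 0.001495 K/W
R_outer = 0.018/(0.184×13.5) = 0.007246 K/W
R_total = 0.00958 K/W
Q = ΔT/R_total = 31/0.00958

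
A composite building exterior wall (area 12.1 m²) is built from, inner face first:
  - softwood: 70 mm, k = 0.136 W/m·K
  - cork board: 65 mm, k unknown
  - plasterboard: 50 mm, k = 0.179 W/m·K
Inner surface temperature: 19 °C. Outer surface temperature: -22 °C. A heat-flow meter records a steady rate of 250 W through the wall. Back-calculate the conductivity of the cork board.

k ≈ 0.0546 W/(m·K)

Treating each layer as a thermal resistance in series:
R_softwood = L/(kA) = 0.07/(0.136×12.1) = 0.04254 K/W
R_plasterboard = L/(kA) = 0.05/(0.179×12.1) = 0.02309 K/W
Sum of known resistances R_other = 0.06562 K/W
Total R = ΔT/Q = 41/250 = 0.164 K/W
R_cork board = R_total − R_other = 0.09838 K/W
k = L/(R·A) = 0.065/(0.09838×12.1)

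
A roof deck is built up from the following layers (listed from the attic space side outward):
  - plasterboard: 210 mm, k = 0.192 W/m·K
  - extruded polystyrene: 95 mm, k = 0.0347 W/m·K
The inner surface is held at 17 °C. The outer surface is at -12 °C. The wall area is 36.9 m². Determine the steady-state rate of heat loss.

Q ≈ 279 W

Thermal resistances in series:
R_plasterboard = L/(kA) = 0.21/(0.192×36.9) = 0.02964 K/W
R_extruded polystyrene = L/(kA) = 0.095/(0.0347×36.9) = 0.07419 K/W
R_total = 0.1038 K/W
Q = ΔT / R_total = 29 / 0.1038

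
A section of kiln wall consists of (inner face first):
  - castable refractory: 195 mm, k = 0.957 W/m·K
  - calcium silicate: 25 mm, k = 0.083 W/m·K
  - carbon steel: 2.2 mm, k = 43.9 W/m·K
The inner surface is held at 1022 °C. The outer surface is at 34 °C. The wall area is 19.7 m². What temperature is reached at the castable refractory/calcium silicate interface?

T ≈ 623 °C

Treating each layer as a thermal resistance in series:
R_castable refractory = L/(kA) = 0.195/(0.957×19.7) = 0.01034 K/W
R_calcium silicate = L/(kA) = 0.025/(0.083×19.7) = 0.01529 K/W
R_carbon steel = L/(kA) = 0.0022/(43.9×19.7) = 2.544×10^-6 K/W
R_total = 0.02564 K/W;  Q = ΔT/R_total = 988/0.02564 = 38540 W
T_interface = T_inner − Q·ΣR(inner→interface) = 1022 − 38500×0.01034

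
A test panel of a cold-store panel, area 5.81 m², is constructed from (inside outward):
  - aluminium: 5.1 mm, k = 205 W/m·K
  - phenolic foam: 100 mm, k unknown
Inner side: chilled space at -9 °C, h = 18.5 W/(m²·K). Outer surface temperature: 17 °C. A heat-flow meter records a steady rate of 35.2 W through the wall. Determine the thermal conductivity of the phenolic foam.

Treating each layer as a thermal resistance in series:
R_inner film = 1/(h_i·A) = 1/(18.5×5.81) = 0.009304 K/W
R_aluminium = L/(kA) = 0.0051/(205×5.81) = 4.282×10^-6 K/W
Sum of known resistances R_other = 0.009308 K/W
Total R = ΔT/Q = 26/35.2 = 0.7386 K/W
R_phenolic foam = R_total − R_other = 0.7293 K/W
k = L/(R·A) = 0.1/(0.7293×5.81)

k ≈ 0.0236 W/(m·K)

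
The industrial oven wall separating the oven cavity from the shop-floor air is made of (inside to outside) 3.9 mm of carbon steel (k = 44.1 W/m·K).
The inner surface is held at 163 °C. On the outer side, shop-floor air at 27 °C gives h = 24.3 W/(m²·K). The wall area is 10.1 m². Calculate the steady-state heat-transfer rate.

Q ≈ 33300 W

Model the wall as resistances in series:
R_carbon steel = L/(kA) = 0.0039/(44.1×10.1) = 8.756×10^-6 K/W
R_outer film = 1/(h_o·A) = 1/(24.3×10.1) = 0.004074 K/W
R_total = 0.004083 K/W
Q = ΔT / R_total = 136 / 0.004083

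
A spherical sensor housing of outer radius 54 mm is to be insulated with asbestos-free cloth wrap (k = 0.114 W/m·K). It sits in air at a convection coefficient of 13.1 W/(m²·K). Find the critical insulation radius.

r_cr ≈ 17.4 mm

For a sphere r_cr = 2k/h = 2×0.114/13.1
r_cr = 17.4 mm; since the bare radius (54 mm) is above r_cr, any added insulation will reduce heat loss.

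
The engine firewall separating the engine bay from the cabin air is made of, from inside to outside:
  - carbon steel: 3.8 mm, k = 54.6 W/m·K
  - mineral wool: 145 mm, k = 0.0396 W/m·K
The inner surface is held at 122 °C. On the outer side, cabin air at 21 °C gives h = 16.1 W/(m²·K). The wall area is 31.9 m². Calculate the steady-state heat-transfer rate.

Q ≈ 865 W

Model the wall as resistances in series:
R_carbon steel = L/(kA) = 0.0038/(54.6×31.9) = 2.182×10^-6 K/W
R_mineral wool = L/(kA) = 0.145/(0.0396×31.9) = 0.1148 K/W
R_outer film = 1/(h_o·A) = 1/(16.1×31.9) = 0.001947 K/W
R_total = 0.1167 K/W
Q = ΔT / R_total = 101 / 0.1167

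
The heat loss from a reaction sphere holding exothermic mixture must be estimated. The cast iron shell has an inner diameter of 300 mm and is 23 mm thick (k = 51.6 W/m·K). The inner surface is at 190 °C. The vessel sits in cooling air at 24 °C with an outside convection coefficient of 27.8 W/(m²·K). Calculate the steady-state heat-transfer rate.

Q ≈ 1710 W

Each spherical layer contributes R = (1/r_i − 1/r_o)/(4πk):
R_cast iron shell = (1/0.15 − 1/0.173)/(4π×51.6) = 0.001367 K/W
R_outer film = 1/(h·4πr_o²) = 1/(27.8×4π×0.173²) = 0.09564 K/W
R_total = 0.09701 K/W
Q = ΔT/R_total = 166/0.09701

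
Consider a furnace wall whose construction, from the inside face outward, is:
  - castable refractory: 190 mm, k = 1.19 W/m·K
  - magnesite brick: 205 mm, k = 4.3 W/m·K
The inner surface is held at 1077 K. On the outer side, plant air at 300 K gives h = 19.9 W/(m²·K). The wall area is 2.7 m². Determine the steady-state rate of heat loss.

Q ≈ 8140 W

Series thermal resistances:
R_castable refractory = L/(kA) = 0.19/(1.19×2.7) = 0.05913 K/W
R_magnesite brick = L/(kA) = 0.205/(4.3×2.7) = 0.01766 K/W
R_outer film = 1/(h_o·A) = 1/(19.9×2.7) = 0.01861 K/W
R_total = 0.0954 K/W
Q = ΔT / R_total = 777 / 0.0954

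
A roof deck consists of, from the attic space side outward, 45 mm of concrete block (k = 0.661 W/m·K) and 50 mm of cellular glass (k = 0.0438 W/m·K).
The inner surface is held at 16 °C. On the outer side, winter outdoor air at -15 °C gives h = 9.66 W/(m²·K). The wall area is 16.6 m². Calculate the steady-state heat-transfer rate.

Treating each layer as a thermal resistance in series:
R_concrete block = L/(kA) = 0.045/(0.661×16.6) = 0.004101 K/W
R_cellular glass = L/(kA) = 0.05/(0.0438×16.6) = 0.06877 K/W
R_outer film = 1/(h_o·A) = 1/(9.66×16.6) = 0.006236 K/W
R_total = 0.07911 K/W
Q = ΔT / R_total = 31 / 0.07911

Q ≈ 392 W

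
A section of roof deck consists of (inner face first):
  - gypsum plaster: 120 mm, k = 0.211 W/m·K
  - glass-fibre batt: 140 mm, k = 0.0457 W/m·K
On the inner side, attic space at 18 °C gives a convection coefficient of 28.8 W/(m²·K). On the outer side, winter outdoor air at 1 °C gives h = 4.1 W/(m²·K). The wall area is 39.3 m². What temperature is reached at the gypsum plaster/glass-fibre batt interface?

T ≈ 15.4 °C

Thermal resistances in series:
R_inner film = 1/(h_i·A) = 1/(28.8×39.3) = 8.835×10^-4 K/W
R_gypsum plaster = L/(kA) = 0.12/(0.211×39.3) = 0.01447 K/W
R_glass-fibre batt = L/(kA) = 0.14/(0.0457×39.3) = 0.07795 K/W
R_outer film = 1/(h_o·A) = 1/(4.1×39.3) = 0.006206 K/W
R_total = 0.09951 K/W;  Q = ΔT/R_total = 17/0.09951 = 170.8 W
T_interface = T_inner − Q·ΣR(inner→interface) = 18 − 171×0.01535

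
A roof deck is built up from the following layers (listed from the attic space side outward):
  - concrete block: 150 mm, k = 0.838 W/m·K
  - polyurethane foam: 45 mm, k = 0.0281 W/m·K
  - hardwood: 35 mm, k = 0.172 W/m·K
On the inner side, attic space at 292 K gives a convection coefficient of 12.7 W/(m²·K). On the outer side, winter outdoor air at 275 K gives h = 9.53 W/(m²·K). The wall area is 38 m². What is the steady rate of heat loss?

Q ≈ 298 W

Using the resistance-network approach (series):
R_inner film = 1/(h_i·A) = 1/(12.7×38) = 0.002072 K/W
R_concrete block = L/(kA) = 0.15/(0.838×38) = 0.00471 K/W
R_polyurethane foam = L/(kA) = 0.045/(0.0281×38) = 0.04214 K/W
R_hardwood = L/(kA) = 0.035/(0.172×38) = 0.005355 K/W
R_outer film = 1/(h_o·A) = 1/(9.53×38) = 0.002761 K/W
R_total = 0.05704 K/W
Q = ΔT / R_total = 17 / 0.05704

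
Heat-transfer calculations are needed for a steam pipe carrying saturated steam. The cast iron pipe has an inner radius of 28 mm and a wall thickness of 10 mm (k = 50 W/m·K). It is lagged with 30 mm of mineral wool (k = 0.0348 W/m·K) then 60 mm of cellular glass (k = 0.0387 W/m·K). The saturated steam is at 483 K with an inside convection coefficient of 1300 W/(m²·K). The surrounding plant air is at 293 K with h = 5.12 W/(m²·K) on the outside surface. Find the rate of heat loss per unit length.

q′ ≈ 34.5 W/m

Cylindrical conduction, so R = ln(r₂/r₁)/(2πkL) per layer, in series:
R_inner film = 1/(h_i·2πr₁L) = 1/(1300×2π×0.028×1) = 0.004372 K/W
R_cast iron pipe wall = ln(38/28)/(2π×50×1) = 9.721×10^-4 K/W
R_mineral wool = ln(68/38)/(2π×0.0348×1) = 2.661 K/W
R_cellular glass = ln(128/68)/(2π×0.0387×1) = 2.601 K/W
R_outer film = 1/(h_o·2πr_oL) = 1/(5.12×2π×0.128×1) = 0.2429 K/W
R_total = 5.511 K/W
Q = ΔT/R_total = 190/5.511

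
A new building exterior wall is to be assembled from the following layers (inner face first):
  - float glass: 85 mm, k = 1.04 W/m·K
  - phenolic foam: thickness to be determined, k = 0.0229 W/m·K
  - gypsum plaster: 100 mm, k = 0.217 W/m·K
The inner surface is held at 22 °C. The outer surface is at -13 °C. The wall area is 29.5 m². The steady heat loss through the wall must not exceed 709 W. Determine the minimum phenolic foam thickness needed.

Treating each layer as a thermal resistance in series:
R_float glass = L/(kA) = 0.085/(1.04×29.5) = 0.002771 K/W
R_gypsum plaster = L/(kA) = 0.1/(0.217×29.5) = 0.01562 K/W
Sum of the known resistances R_other = 0.01839 K/W
Required total resistance R_tot = ΔT/Q_allow = 35/709 = 0.04937 K/W
R_phenolic foam = R_tot − R_other = 0.03097 K/W
L = R·k·A = 0.03097×0.0229×29.5

L ≈ 20.9 mm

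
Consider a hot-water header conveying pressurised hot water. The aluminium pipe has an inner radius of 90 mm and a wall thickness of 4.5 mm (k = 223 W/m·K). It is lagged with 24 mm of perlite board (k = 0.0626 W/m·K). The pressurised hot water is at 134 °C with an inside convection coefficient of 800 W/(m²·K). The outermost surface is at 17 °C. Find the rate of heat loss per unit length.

q′ ≈ 203 W/m

Per-layer cylindrical resistances, series-summed:
R_inner film = 1/(h_i·2πr₁L) = 1/(800×2π×0.09×1) = 0.00221 K/W
R_aluminium pipe wall = ln(94.5/90)/(2π×223×1) = 3.482×10^-5 K/W
R_perlite board = ln(118.5/94.5)/(2π×0.0626×1) = 0.5754 K/W
R_total = 0.5776 K/W
Q = ΔT/R_total = 117/0.5776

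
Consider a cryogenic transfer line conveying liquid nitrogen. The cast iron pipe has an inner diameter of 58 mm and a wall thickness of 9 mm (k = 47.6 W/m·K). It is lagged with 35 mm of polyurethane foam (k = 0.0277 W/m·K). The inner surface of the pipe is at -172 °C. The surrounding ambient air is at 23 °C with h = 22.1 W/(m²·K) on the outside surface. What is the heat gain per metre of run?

For a radial system each layer contributes R = ln(r_out/r_in)/(2πkL); films add R = 1/(hA).
R_cast iron pipe wall = ln(38/29)/(2π×47.6×1) = 9.037×10^-4 K/W
R_polyurethane foam = ln(73/38)/(2π×0.0277×1) = 3.751 K/W
R_outer film = 1/(h_o·2πr_oL) = 1/(22.1×2π×0.073×1) = 0.09865 K/W
R_total = 3.851 K/W
Q = ΔT/R_total = 195/3.851

q′ ≈ 50.6 W/m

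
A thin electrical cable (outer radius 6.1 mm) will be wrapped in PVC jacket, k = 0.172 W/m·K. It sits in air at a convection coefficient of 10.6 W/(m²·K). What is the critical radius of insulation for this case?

For a cylinder r_cr = k/h = 0.172/10.6
r_cr = 16.2 mm; since the bare radius (6.1 mm) is below r_cr, adding a thin layer of insulation will *increase* heat loss.

r_cr ≈ 16.2 mm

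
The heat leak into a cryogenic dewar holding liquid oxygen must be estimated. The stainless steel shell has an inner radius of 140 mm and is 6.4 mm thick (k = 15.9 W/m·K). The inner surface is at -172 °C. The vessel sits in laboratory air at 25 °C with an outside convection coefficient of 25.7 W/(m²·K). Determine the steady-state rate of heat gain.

Spherical conduction: R = (1/r_in − 1/r_out)/(4πk) per layer; series-sum.
R_stainless steel shell = (1/0.14 − 1/0.1464)/(4π×15.9) = 0.001563 K/W
R_outer film = 1/(h·4πr_o²) = 1/(25.7×4π×0.1464²) = 0.1445 K/W
R_total = 0.146 K/W
Q = ΔT/R_total = 197/0.146

Q ≈ 1350 W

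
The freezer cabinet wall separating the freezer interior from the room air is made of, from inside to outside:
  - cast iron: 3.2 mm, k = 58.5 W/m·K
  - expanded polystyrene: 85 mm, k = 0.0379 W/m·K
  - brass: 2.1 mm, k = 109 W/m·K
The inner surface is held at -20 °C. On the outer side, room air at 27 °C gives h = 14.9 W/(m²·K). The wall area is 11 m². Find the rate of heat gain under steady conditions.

Series thermal resistances:
R_cast iron = L/(kA) = 0.0032/(58.5×11) = 4.973×10^-6 K/W
R_expanded polystyrene = L/(kA) = 0.085/(0.0379×11) = 0.2039 K/W
R_brass = L/(kA) = 0.0021/(109×11) = 1.751×10^-6 K/W
R_outer film = 1/(h_o·A) = 1/(14.9×11) = 0.006101 K/W
R_total = 0.21 K/W
Q = ΔT / R_total = 47 / 0.21

Q ≈ 224 W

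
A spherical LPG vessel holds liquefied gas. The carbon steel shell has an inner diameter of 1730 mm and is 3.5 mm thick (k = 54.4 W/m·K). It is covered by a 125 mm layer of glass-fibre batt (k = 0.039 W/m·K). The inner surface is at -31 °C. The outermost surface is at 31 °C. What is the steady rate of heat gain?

Each spherical layer contributes R = (1/r_i − 1/r_o)/(4πk):
R_carbon steel shell = (1/0.865 − 1/0.8685)/(4π×54.4) = 6.815×10^-6 K/W
R_glass-fibre batt = (1/0.8685 − 1/0.9935)/(4π×0.039) = 0.2956 K/W
R_total = 0.2956 K/W
Q = ΔT/R_total = 62/0.2956

Q ≈ 210 W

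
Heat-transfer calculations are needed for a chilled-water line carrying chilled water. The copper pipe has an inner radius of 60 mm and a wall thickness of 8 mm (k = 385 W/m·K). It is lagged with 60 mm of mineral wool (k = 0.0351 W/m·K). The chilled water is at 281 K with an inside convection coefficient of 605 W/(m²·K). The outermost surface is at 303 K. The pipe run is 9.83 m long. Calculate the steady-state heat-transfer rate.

Cylindrical conduction, so R = ln(r₂/r₁)/(2πkL) per layer, in series:
R_inner film = 1/(h_i·2πr₁L) = 1/(605×2π×0.06×9.83) = 4.46×10^-4 K/W
R_copper pipe wall = ln(68/60)/(2π×385×9.83) = 5.264×10^-6 K/W
R_mineral wool = ln(128/68)/(2π×0.0351×9.83) = 0.2918 K/W
R_total = 0.2922 K/W
Q = ΔT/R_total = 22/0.2922

Q ≈ 75.3 W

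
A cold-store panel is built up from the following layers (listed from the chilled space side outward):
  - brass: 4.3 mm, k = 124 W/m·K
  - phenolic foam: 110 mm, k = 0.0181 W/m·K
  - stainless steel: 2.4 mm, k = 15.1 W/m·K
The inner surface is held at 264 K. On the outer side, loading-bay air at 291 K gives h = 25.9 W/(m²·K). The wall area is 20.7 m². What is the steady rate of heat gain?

Treating each layer as a thermal resistance in series:
R_brass = L/(kA) = 0.0043/(124×20.7) = 1.675×10^-6 K/W
R_phenolic foam = L/(kA) = 0.11/(0.0181×20.7) = 0.2936 K/W
R_stainless steel = L/(kA) = 0.0024/(15.1×20.7) = 7.678×10^-6 K/W
R_outer film = 1/(h_o·A) = 1/(25.9×20.7) = 0.001865 K/W
R_total = 0.2955 K/W
Q = ΔT / R_total = 27 / 0.2955

Q ≈ 91.4 W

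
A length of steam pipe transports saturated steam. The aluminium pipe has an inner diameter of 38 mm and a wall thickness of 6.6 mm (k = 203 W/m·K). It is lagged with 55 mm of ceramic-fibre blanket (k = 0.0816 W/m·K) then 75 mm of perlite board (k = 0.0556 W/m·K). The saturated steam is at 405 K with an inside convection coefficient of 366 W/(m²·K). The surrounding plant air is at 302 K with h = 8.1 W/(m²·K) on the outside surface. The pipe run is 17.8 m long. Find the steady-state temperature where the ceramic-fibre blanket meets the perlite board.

T ≈ 350 K

Per-layer cylindrical resistances, series-summed:
R_inner film = 1/(h_i·2πr₁L) = 1/(366×2π×0.019×17.8) = 0.001286 K/W
R_aluminium pipe wall = ln(25.6/19)/(2π×203×17.8) = 1.313×10^-5 K/W
R_ceramic-fibre blanket = ln(80.6/25.6)/(2π×0.0816×17.8) = 0.1257 K/W
R_perlite board = ln(155.6/80.6)/(2π×0.0556×17.8) = 0.1058 K/W
R_outer film = 1/(h_o·2πr_oL) = 1/(8.1×2π×0.1556×17.8) = 0.007094 K/W
R_total = 0.2398 K/W
Q = ΔT/R_total = 103/0.2398
Q = 429 W
T_interface = T_inner − Q·ΣR(inner→interface) = 405 − 429×0.127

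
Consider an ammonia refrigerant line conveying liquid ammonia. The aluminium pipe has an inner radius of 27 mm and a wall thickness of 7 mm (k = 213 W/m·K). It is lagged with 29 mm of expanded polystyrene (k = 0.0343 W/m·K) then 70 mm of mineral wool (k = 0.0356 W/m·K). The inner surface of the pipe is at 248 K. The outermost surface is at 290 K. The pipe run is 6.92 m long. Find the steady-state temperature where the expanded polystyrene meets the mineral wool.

T ≈ 267 K

Treating each annulus and film as a series resistance:
R_aluminium pipe wall = ln(34/27)/(2π×213×6.92) = 2.489×10^-5 K/W
R_expanded polystyrene = ln(63/34)/(2π×0.0343×6.92) = 0.4136 K/W
R_mineral wool = ln(133/63)/(2π×0.0356×6.92) = 0.4827 K/W
R_total = 0.8963 K/W
Q = ΔT/R_total = 42/0.8963
Q = 46.9 W
T_interface = T_inner + Q·ΣR(inner→interface) = 248 + 46.9×0.4136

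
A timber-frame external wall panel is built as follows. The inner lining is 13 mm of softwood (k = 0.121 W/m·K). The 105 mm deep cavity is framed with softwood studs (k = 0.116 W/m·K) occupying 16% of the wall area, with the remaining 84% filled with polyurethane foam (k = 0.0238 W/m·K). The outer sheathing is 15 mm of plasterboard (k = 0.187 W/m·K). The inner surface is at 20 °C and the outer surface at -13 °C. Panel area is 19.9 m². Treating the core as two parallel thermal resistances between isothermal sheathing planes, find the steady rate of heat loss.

Sheathing layers in series; stud and cavity paths in parallel between them.
R_inner = 0.013/(0.121×19.9) = 0.005399 K/W
R_stud  = 0.105/(0.116×0.16×19.9) = 0.2843 K/W
R_cav   = 0.105/(0.0238×0.84×19.9) = 0.2639 K/W
1/R_core = 1/R_stud + 1/R_cav → R_core = 0.1369 K/W
R_outer = 0.015/(0.187×19.9) = 0.004031 K/W
R_total = 0.1463 K/W
Q = ΔT/R_total = 33/0.1463

Q ≈ 226 W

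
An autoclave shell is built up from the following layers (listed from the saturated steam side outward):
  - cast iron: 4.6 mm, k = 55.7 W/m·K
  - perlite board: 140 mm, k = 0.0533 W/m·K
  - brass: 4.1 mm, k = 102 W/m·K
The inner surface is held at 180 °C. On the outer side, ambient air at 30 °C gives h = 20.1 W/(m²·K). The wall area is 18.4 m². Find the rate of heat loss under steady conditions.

Model the wall as resistances in series:
R_cast iron = L/(kA) = 0.0046/(55.7×18.4) = 4.488×10^-6 K/W
R_perlite board = L/(kA) = 0.14/(0.0533×18.4) = 0.1428 K/W
R_brass = L/(kA) = 0.0041/(102×18.4) = 2.185×10^-6 K/W
R_outer film = 1/(h_o·A) = 1/(20.1×18.4) = 0.002704 K/W
R_total = 0.1455 K/W
Q = ΔT / R_total = 150 / 0.1455

Q ≈ 1030 W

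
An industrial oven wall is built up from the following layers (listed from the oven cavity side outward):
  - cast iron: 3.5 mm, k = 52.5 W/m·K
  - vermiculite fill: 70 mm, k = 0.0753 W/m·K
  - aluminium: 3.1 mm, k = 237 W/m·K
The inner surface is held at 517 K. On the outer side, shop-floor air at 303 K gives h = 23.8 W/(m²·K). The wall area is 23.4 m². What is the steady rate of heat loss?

Treating each layer as a thermal resistance in series:
R_cast iron = L/(kA) = 0.0035/(52.5×23.4) = 2.849×10^-6 K/W
R_vermiculite fill = L/(kA) = 0.07/(0.0753×23.4) = 0.03973 K/W
R_aluminium = L/(kA) = 0.0031/(237×23.4) = 5.59×10^-7 K/W
R_outer film = 1/(h_o·A) = 1/(23.8×23.4) = 0.001796 K/W
R_total = 0.04153 K/W
Q = ΔT / R_total = 214 / 0.04153

Q ≈ 5150 W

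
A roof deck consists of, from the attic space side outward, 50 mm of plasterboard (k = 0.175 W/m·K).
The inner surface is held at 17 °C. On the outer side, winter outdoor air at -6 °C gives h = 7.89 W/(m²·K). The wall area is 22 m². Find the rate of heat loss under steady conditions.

Q ≈ 1230 W

Series thermal resistances:
R_plasterboard = L/(kA) = 0.05/(0.175×22) = 0.01299 K/W
R_outer film = 1/(h_o·A) = 1/(7.89×22) = 0.005761 K/W
R_total = 0.01875 K/W
Q = ΔT / R_total = 23 / 0.01875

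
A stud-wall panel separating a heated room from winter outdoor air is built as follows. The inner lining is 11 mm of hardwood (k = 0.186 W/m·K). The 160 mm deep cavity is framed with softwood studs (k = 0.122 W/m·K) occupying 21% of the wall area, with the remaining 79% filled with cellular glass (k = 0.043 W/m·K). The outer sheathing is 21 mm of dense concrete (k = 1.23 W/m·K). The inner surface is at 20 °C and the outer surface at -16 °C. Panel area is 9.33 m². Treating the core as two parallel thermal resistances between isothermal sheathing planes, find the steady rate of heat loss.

Sheathing layers in series; stud and cavity paths in parallel between them.
R_inner = 0.011/(0.186×9.33) = 0.006339 K/W
R_stud  = 0.16/(0.122×0.21×9.33) = 0.6694 K/W
R_cav   = 0.16/(0.043×0.79×9.33) = 0.5048 K/W
1/R_core = 1/R_stud + 1/R_cav → R_core = 0.2878 K/W
R_outer = 0.021/(1.23×9.33) = 0.00183 K/W
R_total = 0.296 K/W
Q = ΔT/R_total = 36/0.296

Q ≈ 122 W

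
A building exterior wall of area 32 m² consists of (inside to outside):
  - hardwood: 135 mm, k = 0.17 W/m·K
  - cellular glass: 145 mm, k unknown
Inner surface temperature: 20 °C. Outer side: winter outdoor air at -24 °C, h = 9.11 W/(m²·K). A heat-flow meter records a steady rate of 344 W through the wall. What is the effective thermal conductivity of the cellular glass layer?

Model the wall as resistances in series:
R_hardwood = L/(kA) = 0.135/(0.17×32) = 0.02482 K/W
R_outer film = 1/(h_o·A) = 1/(9.11×32) = 0.00343 K/W
Sum of known resistances R_other = 0.02825 K/W
Total R = ΔT/Q = 44/344 = 0.1279 K/W
R_cellular glass = R_total − R_other = 0.09966 K/W
k = L/(R·A) = 0.145/(0.09966×32)

k ≈ 0.0455 W/(m·K)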